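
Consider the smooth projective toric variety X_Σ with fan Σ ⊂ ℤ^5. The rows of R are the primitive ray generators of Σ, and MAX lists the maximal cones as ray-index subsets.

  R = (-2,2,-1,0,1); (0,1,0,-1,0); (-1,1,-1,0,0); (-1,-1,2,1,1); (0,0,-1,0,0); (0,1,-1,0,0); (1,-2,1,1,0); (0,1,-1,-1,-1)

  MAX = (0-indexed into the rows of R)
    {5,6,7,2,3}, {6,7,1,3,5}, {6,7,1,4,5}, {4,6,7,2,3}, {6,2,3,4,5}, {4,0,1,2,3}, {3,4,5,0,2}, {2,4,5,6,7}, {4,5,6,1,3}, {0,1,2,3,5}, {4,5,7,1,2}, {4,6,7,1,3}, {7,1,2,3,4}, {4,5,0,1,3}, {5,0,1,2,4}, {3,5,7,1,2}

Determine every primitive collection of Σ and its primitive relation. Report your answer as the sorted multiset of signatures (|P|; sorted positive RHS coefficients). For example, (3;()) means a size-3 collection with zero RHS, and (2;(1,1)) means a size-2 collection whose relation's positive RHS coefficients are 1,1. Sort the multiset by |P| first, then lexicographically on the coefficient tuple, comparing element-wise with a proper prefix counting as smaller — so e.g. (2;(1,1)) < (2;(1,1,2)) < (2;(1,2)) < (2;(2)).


Σ has 5 primitive collections:

  • {0,6}:  v_{0} + v_{6} = v_{3} + v_{4} + v_{5}  →  sig = (2;(1,1,1))
  • {0,7}:  v_{0} + v_{7} = v_{1} + 2·v_{2}  →  sig = (2;(1,2))
  • {1,2,6}:  v_{1} + v_{2} + v_{6} = 0  →  sig = (3;())
  • {3,4,5,7}:  v_{3} + v_{4} + v_{5} + v_{7} = v_{2}  →  sig = (4;(1))
  • {1,2,3,4,5}:  v_{1} + v_{2} + v_{3} + v_{4} + v_{5} = v_{0}  →  sig = (5;(1))

Signatures (|P|; sorted positive RHS coefficients), sorted:
[(2;(1,1,1)), (2;(1,2)), (3;()), (4;(1)), (5;(1))]


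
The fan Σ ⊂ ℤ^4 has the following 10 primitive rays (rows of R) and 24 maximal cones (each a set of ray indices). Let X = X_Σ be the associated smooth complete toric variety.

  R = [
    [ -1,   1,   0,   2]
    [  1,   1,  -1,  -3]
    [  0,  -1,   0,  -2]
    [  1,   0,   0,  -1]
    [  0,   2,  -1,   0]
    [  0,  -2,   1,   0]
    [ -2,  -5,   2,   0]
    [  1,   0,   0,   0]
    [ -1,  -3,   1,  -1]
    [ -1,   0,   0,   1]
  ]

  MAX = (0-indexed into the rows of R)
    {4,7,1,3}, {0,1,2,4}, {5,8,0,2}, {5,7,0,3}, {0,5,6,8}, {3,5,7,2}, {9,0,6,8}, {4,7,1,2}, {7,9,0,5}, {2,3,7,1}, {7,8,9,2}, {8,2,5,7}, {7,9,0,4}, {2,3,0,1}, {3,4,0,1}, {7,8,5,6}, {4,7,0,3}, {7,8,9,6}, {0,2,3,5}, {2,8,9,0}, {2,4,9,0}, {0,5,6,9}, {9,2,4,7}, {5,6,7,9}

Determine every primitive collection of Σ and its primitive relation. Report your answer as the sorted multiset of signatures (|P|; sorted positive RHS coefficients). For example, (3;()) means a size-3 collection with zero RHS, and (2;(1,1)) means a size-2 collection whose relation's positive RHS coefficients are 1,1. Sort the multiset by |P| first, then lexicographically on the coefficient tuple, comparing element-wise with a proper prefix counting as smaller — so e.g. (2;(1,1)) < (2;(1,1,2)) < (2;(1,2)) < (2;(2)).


The 18 primitive collections of Σ (r=10, n=4):

  P={3,9}:  v_{3} + v_{9} = 0  ⟹  sig = (2;())
  P={4,5}:  v_{4} + v_{5} = 0  ⟹  sig = (2;())
  P={1,5}:  v_{1} + v_{5} = v_{2} + v_{3}  ⟹  sig = (2;(1,1))
  P={1,6}:  v_{1} + v_{6} = v_{2} + v_{8}  ⟹  sig = (2;(1,1))
  P={1,9}:  v_{1} + v_{9} = v_{2} + v_{4}  ⟹  sig = (2;(1,1))
  P={3,6}:  v_{3} + v_{6} = v_{5} + v_{8}  ⟹  sig = (2;(1,1))
  P={3,8}:  v_{3} + v_{8} = v_{2} + v_{5}  ⟹  sig = (2;(1,1))
  P={4,6}:  v_{4} + v_{6} = v_{8} + v_{9}  ⟹  sig = (2;(1,1))
  P={4,8}:  v_{4} + v_{8} = v_{2} + v_{9}  ⟹  sig = (2;(1,1))
  P={1,8}:  v_{1} + v_{8} = 2·v_{2}  ⟹  sig = (2;(2))
  P={2,6}:  v_{2} + v_{6} = 2·v_{8}  ⟹  sig = (2;(2))
  P={0,2,7}:  v_{0} + v_{2} + v_{7} = 0  ⟹  sig = (3;())
  P={2,3,4}:  v_{2} + v_{3} + v_{4} = v_{1}  ⟹  sig = (3;(1))
  P={2,5,9}:  v_{2} + v_{5} + v_{9} = v_{8}  ⟹  sig = (3;(1))
  P={5,8,9}:  v_{5} + v_{8} + v_{9} = v_{6}  ⟹  sig = (3;(1))
  P={0,1,7}:  v_{0} + v_{1} + v_{7} = v_{3} + v_{4}  ⟹  sig = (3;(1,1))
  P={0,7,8}:  v_{0} + v_{7} + v_{8} = v_{5} + v_{9}  ⟹  sig = (3;(1,1))
  P={0,6,7}:  v_{0} + v_{6} + v_{7} = 2·v_{5} + 2·v_{9}  ⟹  sig = (3;(2,2))

Hence PRS(X_Σ) =
{ (2;()) ×2,  (2;(1,1)) ×7,  (2;(2)) ×2,  (3;()),  (3;(1)) ×3,  (3;(1,1)) ×2,  (3;(2,2)) }


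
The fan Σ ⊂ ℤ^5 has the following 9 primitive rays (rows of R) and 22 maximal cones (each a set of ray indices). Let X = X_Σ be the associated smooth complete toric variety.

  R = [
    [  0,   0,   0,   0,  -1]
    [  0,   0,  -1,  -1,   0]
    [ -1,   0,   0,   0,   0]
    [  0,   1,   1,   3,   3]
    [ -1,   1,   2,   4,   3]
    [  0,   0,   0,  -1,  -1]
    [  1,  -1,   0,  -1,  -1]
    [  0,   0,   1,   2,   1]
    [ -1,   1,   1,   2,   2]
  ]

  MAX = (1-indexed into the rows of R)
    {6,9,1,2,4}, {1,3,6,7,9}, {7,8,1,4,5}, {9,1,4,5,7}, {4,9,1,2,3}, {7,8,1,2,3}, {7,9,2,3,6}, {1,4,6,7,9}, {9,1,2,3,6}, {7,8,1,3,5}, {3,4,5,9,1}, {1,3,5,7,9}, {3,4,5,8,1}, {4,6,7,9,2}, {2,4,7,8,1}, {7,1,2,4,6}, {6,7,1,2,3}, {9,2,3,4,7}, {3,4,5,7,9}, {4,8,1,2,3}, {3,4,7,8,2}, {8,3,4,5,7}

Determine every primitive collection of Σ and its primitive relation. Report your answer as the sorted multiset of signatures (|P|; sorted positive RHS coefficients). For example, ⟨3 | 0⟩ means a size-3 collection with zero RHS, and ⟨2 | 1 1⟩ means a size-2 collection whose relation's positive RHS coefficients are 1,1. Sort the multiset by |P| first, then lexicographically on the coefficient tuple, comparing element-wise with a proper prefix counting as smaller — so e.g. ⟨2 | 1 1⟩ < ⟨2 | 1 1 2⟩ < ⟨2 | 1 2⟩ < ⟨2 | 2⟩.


Primitive collections (7):

  {8,9}:  v_{8} + v_{9} = v_{5}  ⇒ sig = ⟨2 | 1⟩
  {2,5}:  v_{2} + v_{5} = v_{3} + v_{4}  ⇒ sig = ⟨2 | 1 1⟩
  {6,8}:  v_{6} + v_{8} = v_{1} + v_{7} + v_{9}  ⇒ sig = ⟨2 | 1 1 1⟩
  {5,6}:  v_{5} + v_{6} = v_{1} + v_{7} + 2·v_{9}  ⇒ sig = ⟨2 | 1 1 2⟩
  {3,4,6}:  v_{3} + v_{4} + v_{6} = v_{9}  ⇒ sig = ⟨3 | 1⟩
  {1,2,7,9}:  v_{1} + v_{2} + v_{7} + v_{9} = 0  ⇒ sig = ⟨4 | 0⟩
  {1,3,4,7}:  v_{1} + v_{3} + v_{4} + v_{7} = v_{8}  ⇒ sig = ⟨4 | 1⟩

Sorted signature multiset PRS(X):
{ ⟨2 | 1⟩,  ⟨2 | 1 1⟩,  ⟨2 | 1 1 1⟩,  ⟨2 | 1 1 2⟩,  ⟨3 | 1⟩,  ⟨4 | 0⟩,  ⟨4 | 1⟩ }


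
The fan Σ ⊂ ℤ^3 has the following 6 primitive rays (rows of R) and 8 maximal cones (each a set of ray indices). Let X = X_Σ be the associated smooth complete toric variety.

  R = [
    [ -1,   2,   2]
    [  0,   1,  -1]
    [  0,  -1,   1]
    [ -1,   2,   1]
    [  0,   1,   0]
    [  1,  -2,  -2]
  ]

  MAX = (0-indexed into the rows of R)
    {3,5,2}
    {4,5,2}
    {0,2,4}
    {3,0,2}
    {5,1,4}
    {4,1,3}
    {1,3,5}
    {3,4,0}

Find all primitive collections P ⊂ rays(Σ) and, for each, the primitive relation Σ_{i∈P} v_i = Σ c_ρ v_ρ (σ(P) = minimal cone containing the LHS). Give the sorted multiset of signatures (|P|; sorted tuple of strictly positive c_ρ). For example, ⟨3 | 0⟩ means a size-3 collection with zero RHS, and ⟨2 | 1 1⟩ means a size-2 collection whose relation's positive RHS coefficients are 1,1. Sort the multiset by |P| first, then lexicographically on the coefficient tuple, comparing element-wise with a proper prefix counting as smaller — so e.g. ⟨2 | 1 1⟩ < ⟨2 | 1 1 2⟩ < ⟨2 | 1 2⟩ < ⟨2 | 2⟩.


|primitive collections| = 5. Relations:

  P={0,5}:  v_{0} + v_{5} = 0  ⟹  sig = ⟨2 | 0⟩
  P={1,2}:  v_{1} + v_{2} = 0  ⟹  sig = ⟨2 | 0⟩
  P={0,1}:  v_{0} + v_{1} = v_{3} + v_{4}  ⟹  sig = ⟨2 | 1 1⟩
  P={2,3,4}:  v_{2} + v_{3} + v_{4} = v_{0}  ⟹  sig = ⟨3 | 1⟩
  P={3,4,5}:  v_{3} + v_{4} + v_{5} = v_{1}  ⟹  sig = ⟨3 | 1⟩

so the primitive-relation signature multiset is
[⟨2 | 0⟩, ⟨2 | 0⟩, ⟨2 | 1 1⟩, ⟨3 | 1⟩, ⟨3 | 1⟩]


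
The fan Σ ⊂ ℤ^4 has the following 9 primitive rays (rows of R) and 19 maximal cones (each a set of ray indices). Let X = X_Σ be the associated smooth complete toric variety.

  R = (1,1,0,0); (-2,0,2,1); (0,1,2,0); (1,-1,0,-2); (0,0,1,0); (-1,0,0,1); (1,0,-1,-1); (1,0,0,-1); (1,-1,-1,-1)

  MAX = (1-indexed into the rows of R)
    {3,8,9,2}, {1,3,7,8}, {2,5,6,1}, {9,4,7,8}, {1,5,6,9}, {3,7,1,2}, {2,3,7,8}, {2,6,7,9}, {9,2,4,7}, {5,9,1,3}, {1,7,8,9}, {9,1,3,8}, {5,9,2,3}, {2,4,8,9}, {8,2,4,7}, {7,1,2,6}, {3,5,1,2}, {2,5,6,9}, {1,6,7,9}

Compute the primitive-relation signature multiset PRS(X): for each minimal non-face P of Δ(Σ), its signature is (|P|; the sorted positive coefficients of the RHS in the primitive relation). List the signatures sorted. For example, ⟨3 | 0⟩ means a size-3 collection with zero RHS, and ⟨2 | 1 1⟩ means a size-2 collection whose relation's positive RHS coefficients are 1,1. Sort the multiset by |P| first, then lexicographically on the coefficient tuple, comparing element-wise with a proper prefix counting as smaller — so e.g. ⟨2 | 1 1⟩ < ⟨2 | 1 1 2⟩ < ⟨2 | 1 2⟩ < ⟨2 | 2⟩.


Δ(Σ) — 9 vertices, 12 min non-faces:

  • {6,8}:  v_{6} + v_{8} = 0  ⟹  sig = ⟨2 | 0⟩
  • {5,7}:  v_{5} + v_{7} = v_{8}  ⟹  sig = ⟨2 | 1⟩
  • {3,6}:  v_{3} + v_{6} = v_{1} + v_{2}  ⟹  sig = ⟨2 | 1 1⟩
  • {5,8}:  v_{5} + v_{8} = v_{3} + v_{9}  ⟹  sig = ⟨2 | 1 1⟩
  • {4,6}:  v_{4} + v_{6} = v_{2} + v_{7} + v_{9}  ⟹  sig = ⟨2 | 1 1 1⟩
  • {4,5}:  v_{4} + v_{5} = v_{2} + 2·v_{8} + v_{9}  ⟹  sig = ⟨2 | 1 1 2⟩
  • {3,4}:  v_{3} + v_{4} = v_{2} + 3·v_{8}  ⟹  sig = ⟨2 | 1 3⟩
  • {1,4}:  v_{1} + v_{4} = 2·v_{8}  ⟹  sig = ⟨2 | 2⟩
  • {1,2,8}:  v_{1} + v_{2} + v_{8} = v_{3}  ⟹  sig = ⟨3 | 1⟩
  • {1,2,9}:  v_{1} + v_{2} + v_{9} = v_{5}  ⟹  sig = ⟨3 | 1⟩
  • {3,7,9}:  v_{3} + v_{7} + v_{9} = 2·v_{8}  ⟹  sig = ⟨3 | 2⟩
  • {2,7,8,9}:  v_{2} + v_{7} + v_{8} + v_{9} = v_{4}  ⟹  sig = ⟨4 | 1⟩

so the primitive-relation signature multiset is
    ⟨2 | 0⟩
    ⟨2 | 1⟩
    ⟨2 | 1 1⟩
    ⟨2 | 1 1⟩
    ⟨2 | 1 1 1⟩
    ⟨2 | 1 1 2⟩
    ⟨2 | 1 3⟩
    ⟨2 | 2⟩
    ⟨3 | 1⟩
    ⟨3 | 1⟩
    ⟨3 | 2⟩
    ⟨4 | 1⟩


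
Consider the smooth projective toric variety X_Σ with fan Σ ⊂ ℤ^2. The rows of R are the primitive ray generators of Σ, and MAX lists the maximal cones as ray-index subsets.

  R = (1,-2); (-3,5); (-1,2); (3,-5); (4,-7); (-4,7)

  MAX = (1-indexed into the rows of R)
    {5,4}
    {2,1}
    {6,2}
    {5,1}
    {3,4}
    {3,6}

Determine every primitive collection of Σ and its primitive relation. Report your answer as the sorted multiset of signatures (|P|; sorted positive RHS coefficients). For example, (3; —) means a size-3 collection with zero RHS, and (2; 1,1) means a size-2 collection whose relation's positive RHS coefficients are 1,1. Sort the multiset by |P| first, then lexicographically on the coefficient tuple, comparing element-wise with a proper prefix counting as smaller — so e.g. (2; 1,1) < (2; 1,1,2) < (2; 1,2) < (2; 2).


9 collections generate NE(X_Σ); each relation:

  • {1,3}:  v_{1} + v_{3} = 0  so sig = (2; —)
  • {2,4}:  v_{2} + v_{4} = 0  so sig = (2; —)
  • {5,6}:  v_{5} + v_{6} = 0  so sig = (2; —)
  • {1,4}:  v_{1} + v_{4} = v_{5}  so sig = (2; 1)
  • {1,6}:  v_{1} + v_{6} = v_{2}  so sig = (2; 1)
  • {2,3}:  v_{2} + v_{3} = v_{6}  so sig = (2; 1)
  • {2,5}:  v_{2} + v_{5} = v_{1}  so sig = (2; 1)
  • {3,5}:  v_{3} + v_{5} = v_{4}  so sig = (2; 1)
  • {4,6}:  v_{4} + v_{6} = v_{3}  so sig = (2; 1)

Signatures (|P|; sorted positive RHS coefficients), sorted:
{ (2; —) ×3,  (2; 1) ×6 }


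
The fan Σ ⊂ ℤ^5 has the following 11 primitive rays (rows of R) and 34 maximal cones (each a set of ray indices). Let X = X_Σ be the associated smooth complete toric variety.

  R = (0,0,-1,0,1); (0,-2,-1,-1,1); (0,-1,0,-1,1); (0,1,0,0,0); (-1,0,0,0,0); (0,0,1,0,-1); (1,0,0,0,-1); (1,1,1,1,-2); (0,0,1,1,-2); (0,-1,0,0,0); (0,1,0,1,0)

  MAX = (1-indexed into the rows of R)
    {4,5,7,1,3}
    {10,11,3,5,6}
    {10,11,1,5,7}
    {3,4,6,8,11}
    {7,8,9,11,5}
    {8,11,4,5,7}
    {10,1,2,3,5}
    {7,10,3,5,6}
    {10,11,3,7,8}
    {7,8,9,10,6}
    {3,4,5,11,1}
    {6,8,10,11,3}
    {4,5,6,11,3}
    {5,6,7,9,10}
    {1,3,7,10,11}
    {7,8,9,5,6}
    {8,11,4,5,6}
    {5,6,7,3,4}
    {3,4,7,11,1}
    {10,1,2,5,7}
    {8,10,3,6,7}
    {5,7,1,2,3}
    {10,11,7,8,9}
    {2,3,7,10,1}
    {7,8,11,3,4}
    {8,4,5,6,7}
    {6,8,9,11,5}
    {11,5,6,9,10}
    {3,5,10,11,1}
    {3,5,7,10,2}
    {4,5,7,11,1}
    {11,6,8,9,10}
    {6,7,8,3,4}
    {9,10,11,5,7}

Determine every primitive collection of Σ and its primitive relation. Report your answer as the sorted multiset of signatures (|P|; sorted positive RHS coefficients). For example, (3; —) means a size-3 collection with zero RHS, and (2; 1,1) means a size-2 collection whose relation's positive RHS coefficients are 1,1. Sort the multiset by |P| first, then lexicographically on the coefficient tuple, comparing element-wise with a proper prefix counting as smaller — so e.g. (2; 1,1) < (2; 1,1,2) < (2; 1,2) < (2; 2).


Minimal non-faces — 16 found among 11 rays, 34 max cones:

  • {1,6}:  v_{1} + v_{6} = 0 ; sig = (2; —)
  • {4,10}:  v_{4} + v_{10} = 0 ; sig = (2; —)
  • {1,8}:  v_{1} + v_{8} = v_{7} + v_{11} ; sig = (2; 1,1)
  • {2,8}:  v_{2} + v_{8} = v_{7} + v_{10} ; sig = (2; 1,1)
  • {2,11}:  v_{2} + v_{11} = v_{1} + v_{10} ; sig = (2; 1,1)
  • {3,9}:  v_{3} + v_{9} = v_{6} + v_{10} ; sig = (2; 1,1)
  • {4,9}:  v_{4} + v_{9} = v_{5} + v_{8} ; sig = (2; 1,1)
  • {1,9}:  v_{1} + v_{9} = v_{5} + v_{7} + v_{10} + v_{11} ; sig = (2; 1,1,1,1)
  • {2,4}:  v_{2} + v_{4} = v_{1} + v_{3} + v_{5} + v_{7} ; sig = (2; 1,1,1,1)
  • {2,6}:  v_{2} + v_{6} = v_{3} + v_{5} + v_{7} + v_{10} ; sig = (2; 1,1,1,1)
  • {2,9}:  v_{2} + v_{9} = v_{5} + v_{7} + 2·v_{10} ; sig = (2; 1,1,2)
  • {3,5,8}:  v_{3} + v_{5} + v_{8} = v_{6} ; sig = (3; 1)
  • {5,8,10}:  v_{5} + v_{8} + v_{10} = v_{9} ; sig = (3; 1)
  • {6,7,11}:  v_{6} + v_{7} + v_{11} = v_{8} ; sig = (3; 1)
  • {3,5,7,11}:  v_{3} + v_{5} + v_{7} + v_{11} = 0 ; sig = (4; —)
  • {1,3,5,7,10}:  v_{1} + v_{3} + v_{5} + v_{7} + v_{10} = v_{2} ; sig = (5; 1)

Signatures (|P|; sorted positive RHS coefficients), sorted:
[(2; —), (2; —), (2; 1,1), (2; 1,1), (2; 1,1), (2; 1,1), (2; 1,1), (2; 1,1,1,1), (2; 1,1,1,1), (2; 1,1,1,1), (2; 1,1,2), (3; 1), (3; 1), (3; 1), (4; —), (5; 1)]


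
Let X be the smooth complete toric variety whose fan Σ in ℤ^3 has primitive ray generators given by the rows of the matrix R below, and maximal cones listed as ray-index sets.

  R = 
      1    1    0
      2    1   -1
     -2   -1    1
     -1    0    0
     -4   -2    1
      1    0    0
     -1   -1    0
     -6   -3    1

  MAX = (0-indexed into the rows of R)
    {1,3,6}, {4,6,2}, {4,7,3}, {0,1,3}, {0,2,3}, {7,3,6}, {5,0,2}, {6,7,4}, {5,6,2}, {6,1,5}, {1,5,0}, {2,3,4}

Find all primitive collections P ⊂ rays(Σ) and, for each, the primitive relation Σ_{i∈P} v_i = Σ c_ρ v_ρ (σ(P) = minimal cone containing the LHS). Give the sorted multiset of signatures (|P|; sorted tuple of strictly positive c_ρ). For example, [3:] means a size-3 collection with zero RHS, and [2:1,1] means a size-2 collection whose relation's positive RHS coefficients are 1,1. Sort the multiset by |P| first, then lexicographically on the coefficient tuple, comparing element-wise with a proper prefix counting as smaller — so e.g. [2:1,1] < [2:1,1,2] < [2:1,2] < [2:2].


Primitive collections (12):

  • {0,6}:  v_{0} + v_{6} = 0  →  sig = [2:]
  • {1,2}:  v_{1} + v_{2} = 0  →  sig = [2:]
  • {3,5}:  v_{3} + v_{5} = 0  →  sig = [2:]
  • {0,4}:  v_{0} + v_{4} = v_{2} + v_{3}  →  sig = [2:1,1]
  • {0,7}:  v_{0} + v_{7} = v_{3} + v_{4}  →  sig = [2:1,1]
  • {1,4}:  v_{1} + v_{4} = v_{3} + v_{6}  →  sig = [2:1,1]
  • {4,5}:  v_{4} + v_{5} = v_{2} + v_{6}  →  sig = [2:1,1]
  • {5,7}:  v_{5} + v_{7} = v_{4} + v_{6}  →  sig = [2:1,1]
  • {2,7}:  v_{2} + v_{7} = 2·v_{4}  →  sig = [2:2]
  • {1,7}:  v_{1} + v_{7} = 2·v_{3} + 2·v_{6}  →  sig = [2:2,2]
  • {2,3,6}:  v_{2} + v_{3} + v_{6} = v_{4}  →  sig = [3:1]
  • {3,4,6}:  v_{3} + v_{4} + v_{6} = v_{7}  →  sig = [3:1]

Sorted signature multiset PRS(X):
{ [2:] ×3,  [2:1,1] ×5,  [2:2],  [2:2,2],  [3:1] ×2 }


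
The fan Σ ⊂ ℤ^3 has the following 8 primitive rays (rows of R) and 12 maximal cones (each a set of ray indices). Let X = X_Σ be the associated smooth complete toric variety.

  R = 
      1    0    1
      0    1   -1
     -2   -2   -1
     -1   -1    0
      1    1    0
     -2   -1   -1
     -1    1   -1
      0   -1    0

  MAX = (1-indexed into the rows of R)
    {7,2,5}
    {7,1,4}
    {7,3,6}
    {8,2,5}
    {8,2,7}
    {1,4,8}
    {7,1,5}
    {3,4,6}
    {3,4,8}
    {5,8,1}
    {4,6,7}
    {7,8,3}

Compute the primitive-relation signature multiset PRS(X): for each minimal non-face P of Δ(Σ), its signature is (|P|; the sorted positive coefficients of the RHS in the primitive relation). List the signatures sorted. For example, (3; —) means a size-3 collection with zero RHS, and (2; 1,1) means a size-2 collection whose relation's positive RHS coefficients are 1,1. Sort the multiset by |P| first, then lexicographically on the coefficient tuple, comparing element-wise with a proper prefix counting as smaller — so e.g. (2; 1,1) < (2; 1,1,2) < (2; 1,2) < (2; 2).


Minimal non-faces — 14 found among 8 rays, 12 max cones:

  • {4,5}:  v_{4} + v_{5} = 0  ⟹  sig = (2; —)
  • {1,2}:  v_{1} + v_{2} = v_{5}  ⟹  sig = (2; 1)
  • {1,6}:  v_{1} + v_{6} = v_{4}  ⟹  sig = (2; 1)
  • {6,8}:  v_{6} + v_{8} = v_{3}  ⟹  sig = (2; 1)
  • {1,3}:  v_{1} + v_{3} = v_{4} + v_{8}  ⟹  sig = (2; 1,1)
  • {2,4}:  v_{2} + v_{4} = v_{7} + v_{8}  ⟹  sig = (2; 1,1)
  • {5,6}:  v_{5} + v_{6} = v_{7} + v_{8}  ⟹  sig = (2; 1,1)
  • {3,5}:  v_{3} + v_{5} = v_{7} + 2·v_{8}  ⟹  sig = (2; 1,2)
  • {2,6}:  v_{2} + v_{6} = 2·v_{7} + 2·v_{8}  ⟹  sig = (2; 2,2)
  • {2,3}:  v_{2} + v_{3} = 2·v_{7} + 3·v_{8}  ⟹  sig = (2; 2,3)
  • {1,7,8}:  v_{1} + v_{7} + v_{8} = 0  ⟹  sig = (3; —)
  • {4,7,8}:  v_{4} + v_{7} + v_{8} = v_{6}  ⟹  sig = (3; 1)
  • {5,7,8}:  v_{5} + v_{7} + v_{8} = v_{2}  ⟹  sig = (3; 1)
  • {3,4,7}:  v_{3} + v_{4} + v_{7} = 2·v_{6}  ⟹  sig = (3; 2)

Hence PRS(X_Σ) =
    |P|=2: 10 collections, coeffs (), (1), (1), (1), (1,1), (1,1), (1,1), (1,2), (2,2), (2,3)
    |P|=3: 4 collections, coeffs (), (1), (1), (2)


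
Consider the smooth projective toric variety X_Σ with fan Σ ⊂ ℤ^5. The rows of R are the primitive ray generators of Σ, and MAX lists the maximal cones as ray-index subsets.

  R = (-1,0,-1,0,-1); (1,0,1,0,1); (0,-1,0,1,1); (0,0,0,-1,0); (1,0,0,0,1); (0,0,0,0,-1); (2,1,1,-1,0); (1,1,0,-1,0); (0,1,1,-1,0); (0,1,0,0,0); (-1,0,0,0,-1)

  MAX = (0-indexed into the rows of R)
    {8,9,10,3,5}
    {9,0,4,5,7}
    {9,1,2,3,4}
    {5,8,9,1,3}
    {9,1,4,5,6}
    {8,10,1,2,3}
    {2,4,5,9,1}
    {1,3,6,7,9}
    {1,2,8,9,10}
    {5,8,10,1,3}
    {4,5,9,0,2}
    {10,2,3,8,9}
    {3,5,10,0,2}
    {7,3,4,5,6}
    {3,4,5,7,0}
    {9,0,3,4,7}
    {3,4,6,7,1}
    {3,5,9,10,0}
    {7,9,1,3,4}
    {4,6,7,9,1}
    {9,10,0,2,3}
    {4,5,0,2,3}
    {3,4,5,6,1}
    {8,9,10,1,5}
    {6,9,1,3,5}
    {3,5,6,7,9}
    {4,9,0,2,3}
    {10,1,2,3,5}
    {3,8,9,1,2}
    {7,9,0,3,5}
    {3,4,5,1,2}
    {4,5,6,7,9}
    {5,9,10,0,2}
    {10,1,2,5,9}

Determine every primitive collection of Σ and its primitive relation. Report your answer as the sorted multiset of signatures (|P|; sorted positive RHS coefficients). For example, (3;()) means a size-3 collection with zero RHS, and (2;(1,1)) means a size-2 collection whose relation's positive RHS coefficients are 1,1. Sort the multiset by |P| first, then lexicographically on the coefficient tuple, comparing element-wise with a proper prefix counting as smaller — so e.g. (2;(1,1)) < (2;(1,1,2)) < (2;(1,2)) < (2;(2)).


Σ has 17 primitive collections:

  P = {0,1}:  v_{0} + v_{1} = 0  so sig = (2;())
  P = {4,10}:  v_{4} + v_{10} = 0  so sig = (2;())
  P = {2,7}:  v_{2} + v_{7} = v_{4}  so sig = (2;(1))
  P = {0,6}:  v_{0} + v_{6} = v_{5} + v_{7}  so sig = (2;(1,1))
  P = {0,8}:  v_{0} + v_{8} = v_{3} + v_{9} + v_{10}  so sig = (2;(1,1,1))
  P = {2,6}:  v_{2} + v_{6} = v_{1} + v_{4} + v_{5}  so sig = (2;(1,1,1))
  P = {4,8}:  v_{4} + v_{8} = v_{1} + v_{3} + v_{9}  so sig = (2;(1,1,1))
  P = {7,10}:  v_{7} + v_{10} = v_{3} + v_{5} + v_{9}  so sig = (2;(1,1,1))
  P = {6,10}:  v_{6} + v_{10} = v_{1} + v_{3} + 2·v_{5} + v_{9}  so sig = (2;(1,1,1,2))
  P = {7,8}:  v_{7} + v_{8} = v_{1} + 2·v_{3} + v_{5} + 2·v_{9}  so sig = (2;(1,1,2,2))
  P = {6,8}:  v_{6} + v_{8} = 2·v_{1} + 2·v_{3} + 2·v_{5} + 2·v_{9}  so sig = (2;(2,2,2,2))
  P = {1,5,7}:  v_{1} + v_{5} + v_{7} = v_{6}  so sig = (3;(1))
  P = {2,5,8}:  v_{2} + v_{5} + v_{8} = v_{1} + v_{10}  so sig = (3;(1,1))
  P = {2,3,5,9}:  v_{2} + v_{3} + v_{5} + v_{9} = 0  so sig = (4;())
  P = {1,3,9,10}:  v_{1} + v_{3} + v_{9} + v_{10} = v_{8}  so sig = (4;(1))
  P = {3,4,5,9}:  v_{3} + v_{4} + v_{5} + v_{9} = v_{7}  so sig = (4;(1))
  P = {3,4,6,9}:  v_{3} + v_{4} + v_{6} + v_{9} = v_{1} + 2·v_{7}  so sig = (4;(1,2))

Hence PRS(X_Σ) =
    |P|=2: 11 collections, coeffs (), (), (1), (1,1), (1,1,1), (1,1,1), (1,1,1), (1,1,1), (1,1,1,2), (1,1,2,2), (2,2,2,2)
    |P|=3: 2 collections, coeffs (1), (1,1)
    |P|=4: 4 collections, coeffs (), (1), (1), (1,2)


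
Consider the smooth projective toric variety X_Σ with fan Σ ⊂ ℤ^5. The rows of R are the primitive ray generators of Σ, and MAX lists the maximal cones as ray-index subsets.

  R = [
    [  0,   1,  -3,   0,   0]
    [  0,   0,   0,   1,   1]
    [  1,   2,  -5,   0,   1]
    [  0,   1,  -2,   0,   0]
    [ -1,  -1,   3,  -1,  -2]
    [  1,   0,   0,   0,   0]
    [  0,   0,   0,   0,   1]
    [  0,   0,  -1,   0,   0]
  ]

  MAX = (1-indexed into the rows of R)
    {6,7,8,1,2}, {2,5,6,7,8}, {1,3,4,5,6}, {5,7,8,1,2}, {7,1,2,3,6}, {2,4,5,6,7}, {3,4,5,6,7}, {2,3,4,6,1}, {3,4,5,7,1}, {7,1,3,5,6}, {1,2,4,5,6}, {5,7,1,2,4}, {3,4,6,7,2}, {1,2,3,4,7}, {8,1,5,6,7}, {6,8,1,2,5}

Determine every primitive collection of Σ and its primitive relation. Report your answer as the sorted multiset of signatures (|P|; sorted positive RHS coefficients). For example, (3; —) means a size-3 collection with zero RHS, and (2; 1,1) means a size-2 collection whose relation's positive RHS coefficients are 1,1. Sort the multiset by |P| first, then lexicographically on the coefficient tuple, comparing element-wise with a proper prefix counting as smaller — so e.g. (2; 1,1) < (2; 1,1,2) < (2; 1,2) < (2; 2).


|primitive collections| = 5. Relations:

  • {4,8}:  v_{4} + v_{8} = v_{1}  ⟹  sig = (2; 1)
  • {3,8}:  v_{3} + v_{8} = 2·v_{1} + v_{6} + v_{7}  ⟹  sig = (2; 1,1,2)
  • {2,3,5}:  v_{2} + v_{3} + v_{5} = v_{4}  ⟹  sig = (3; 1)
  • {1,4,6,7}:  v_{1} + v_{4} + v_{6} + v_{7} = v_{3}  ⟹  sig = (4; 1)
  • {1,2,5,6,7}:  v_{1} + v_{2} + v_{5} + v_{6} + v_{7} = 0  ⟹  sig = (5; —)

so the primitive-relation signature multiset is
{ (2; 1),  (2; 1,1,2),  (3; 1),  (4; 1),  (5; —) }


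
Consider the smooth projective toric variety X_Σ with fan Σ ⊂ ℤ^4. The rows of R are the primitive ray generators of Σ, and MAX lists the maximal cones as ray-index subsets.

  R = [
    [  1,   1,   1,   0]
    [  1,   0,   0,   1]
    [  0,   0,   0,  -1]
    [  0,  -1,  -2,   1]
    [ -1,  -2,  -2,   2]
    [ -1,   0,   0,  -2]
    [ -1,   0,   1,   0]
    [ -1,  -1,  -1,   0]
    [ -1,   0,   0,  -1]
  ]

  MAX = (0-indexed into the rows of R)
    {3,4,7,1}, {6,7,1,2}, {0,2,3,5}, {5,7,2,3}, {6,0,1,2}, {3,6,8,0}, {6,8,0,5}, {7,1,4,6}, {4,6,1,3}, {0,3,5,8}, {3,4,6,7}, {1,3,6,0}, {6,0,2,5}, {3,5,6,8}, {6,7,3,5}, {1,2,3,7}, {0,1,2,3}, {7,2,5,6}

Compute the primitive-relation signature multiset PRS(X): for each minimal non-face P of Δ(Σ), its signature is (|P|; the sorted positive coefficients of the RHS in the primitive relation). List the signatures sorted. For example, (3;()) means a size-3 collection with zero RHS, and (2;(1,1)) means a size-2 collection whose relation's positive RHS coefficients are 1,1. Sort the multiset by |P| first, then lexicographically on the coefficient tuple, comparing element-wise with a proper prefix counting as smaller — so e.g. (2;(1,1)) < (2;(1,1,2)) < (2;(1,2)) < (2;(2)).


Δ(Σ) — 9 vertices, 12 min non-faces:

  P={0,7}:  v_{0} + v_{7} = 0  ⟹  sig = (2;())
  P={1,8}:  v_{1} + v_{8} = 0  ⟹  sig = (2;())
  P={1,5}:  v_{1} + v_{5} = v_{2}  ⟹  sig = (2;(1))
  P={2,8}:  v_{2} + v_{8} = v_{5}  ⟹  sig = (2;(1))
  P={0,4}:  v_{0} + v_{4} = v_{1} + v_{3} + v_{6}  ⟹  sig = (2;(1,1,1))
  P={4,8}:  v_{4} + v_{8} = v_{3} + v_{6} + v_{7}  ⟹  sig = (2;(1,1,1))
  P={7,8}:  v_{7} + v_{8} = v_{3} + v_{5} + v_{6}  ⟹  sig = (2;(1,1,1))
  P={2,4}:  v_{2} + v_{4} = v_{1} + 2·v_{7}  ⟹  sig = (2;(1,2))
  P={4,5}:  v_{4} + v_{5} = 2·v_{7}  ⟹  sig = (2;(2))
  P={2,3,6}:  v_{2} + v_{3} + v_{6} = v_{7}  ⟹  sig = (3;(1))
  P={0,3,5,6}:  v_{0} + v_{3} + v_{5} + v_{6} = v_{8}  ⟹  sig = (4;(1))
  P={1,3,6,7}:  v_{1} + v_{3} + v_{6} + v_{7} = v_{4}  ⟹  sig = (4;(1))

Hence PRS(X_Σ) =
    |P|=2: 9 collections, coeffs (), (), (1), (1), (1,1,1), (1,1,1), (1,1,1), (1,2), (2)
    |P|=3: 1 collection, coeffs (1)
    |P|=4: 2 collections, coeffs (1), (1)


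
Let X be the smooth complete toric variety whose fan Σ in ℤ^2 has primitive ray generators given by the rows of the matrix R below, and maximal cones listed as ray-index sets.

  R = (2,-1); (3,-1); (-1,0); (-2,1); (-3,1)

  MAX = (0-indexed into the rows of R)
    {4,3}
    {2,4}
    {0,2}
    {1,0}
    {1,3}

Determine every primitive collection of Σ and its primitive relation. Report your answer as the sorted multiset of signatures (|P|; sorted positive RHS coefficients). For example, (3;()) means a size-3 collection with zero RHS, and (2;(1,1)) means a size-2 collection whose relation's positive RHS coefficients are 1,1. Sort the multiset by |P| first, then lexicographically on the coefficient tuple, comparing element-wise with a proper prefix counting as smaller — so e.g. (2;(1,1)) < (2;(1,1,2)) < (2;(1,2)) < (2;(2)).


5 collections generate NE(X_Σ); each relation:

  P={0,3}:  v_{0} + v_{3} = 0  →  sig = (2;())
  P={1,4}:  v_{1} + v_{4} = 0  →  sig = (2;())
  P={0,4}:  v_{0} + v_{4} = v_{2}  →  sig = (2;(1))
  P={1,2}:  v_{1} + v_{2} = v_{0}  →  sig = (2;(1))
  P={2,3}:  v_{2} + v_{3} = v_{4}  →  sig = (2;(1))

Signatures (|P|; sorted positive RHS coefficients), sorted:
[(2;()), (2;()), (2;(1)), (2;(1)), (2;(1))]


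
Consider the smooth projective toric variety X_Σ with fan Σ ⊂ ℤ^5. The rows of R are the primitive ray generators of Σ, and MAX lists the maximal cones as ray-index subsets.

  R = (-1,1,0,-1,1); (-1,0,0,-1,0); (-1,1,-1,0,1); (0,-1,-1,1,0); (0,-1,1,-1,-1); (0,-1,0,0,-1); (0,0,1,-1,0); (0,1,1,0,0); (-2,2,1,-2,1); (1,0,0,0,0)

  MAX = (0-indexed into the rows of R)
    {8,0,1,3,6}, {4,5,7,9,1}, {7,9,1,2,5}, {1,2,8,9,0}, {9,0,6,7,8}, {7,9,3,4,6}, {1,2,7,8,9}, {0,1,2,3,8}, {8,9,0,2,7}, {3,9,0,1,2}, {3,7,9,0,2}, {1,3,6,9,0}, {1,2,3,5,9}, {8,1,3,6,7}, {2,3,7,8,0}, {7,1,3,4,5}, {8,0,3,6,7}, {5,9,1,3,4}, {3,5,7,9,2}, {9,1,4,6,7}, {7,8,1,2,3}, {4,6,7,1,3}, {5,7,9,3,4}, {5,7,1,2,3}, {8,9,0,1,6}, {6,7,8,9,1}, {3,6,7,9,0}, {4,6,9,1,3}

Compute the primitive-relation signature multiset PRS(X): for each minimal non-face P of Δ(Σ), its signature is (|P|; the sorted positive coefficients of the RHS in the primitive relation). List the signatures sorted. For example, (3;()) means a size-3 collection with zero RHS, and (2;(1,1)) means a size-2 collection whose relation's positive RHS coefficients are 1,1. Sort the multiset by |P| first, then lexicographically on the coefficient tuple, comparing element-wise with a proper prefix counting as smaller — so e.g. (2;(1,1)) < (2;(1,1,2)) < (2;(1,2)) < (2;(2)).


10 collections generate NE(X_Σ); each relation:

  • {0,5}:  v_{0} + v_{5} = v_{1} ; sig = (2;(1))
  • {2,4}:  v_{2} + v_{4} = v_{1} ; sig = (2;(1))
  • {2,6}:  v_{2} + v_{6} = v_{0} ; sig = (2;(1))
  • {5,6}:  v_{5} + v_{6} = v_{4} ; sig = (2;(1))
  • {0,4}:  v_{0} + v_{4} = v_{1} + v_{6} ; sig = (2;(1,1))
  • {4,8}:  v_{4} + v_{8} = 2·v_{1} + v_{6} + v_{7} ; sig = (2;(1,1,2))
  • {5,8}:  v_{5} + v_{8} = 2·v_{1} + v_{7} ; sig = (2;(1,2))
  • {0,1,7}:  v_{0} + v_{1} + v_{7} = v_{8} ; sig = (3;(1))
  • {3,8,9}:  v_{3} + v_{8} + v_{9} = v_{0} ; sig = (3;(1))
  • {1,3,7,9}:  v_{1} + v_{3} + v_{7} + v_{9} = 0 ; sig = (4;())

Signatures (|P|; sorted positive RHS coefficients), sorted:
    (2;(1))
    (2;(1))
    (2;(1))
    (2;(1))
    (2;(1,1))
    (2;(1,1,2))
    (2;(1,2))
    (3;(1))
    (3;(1))
    (4;())


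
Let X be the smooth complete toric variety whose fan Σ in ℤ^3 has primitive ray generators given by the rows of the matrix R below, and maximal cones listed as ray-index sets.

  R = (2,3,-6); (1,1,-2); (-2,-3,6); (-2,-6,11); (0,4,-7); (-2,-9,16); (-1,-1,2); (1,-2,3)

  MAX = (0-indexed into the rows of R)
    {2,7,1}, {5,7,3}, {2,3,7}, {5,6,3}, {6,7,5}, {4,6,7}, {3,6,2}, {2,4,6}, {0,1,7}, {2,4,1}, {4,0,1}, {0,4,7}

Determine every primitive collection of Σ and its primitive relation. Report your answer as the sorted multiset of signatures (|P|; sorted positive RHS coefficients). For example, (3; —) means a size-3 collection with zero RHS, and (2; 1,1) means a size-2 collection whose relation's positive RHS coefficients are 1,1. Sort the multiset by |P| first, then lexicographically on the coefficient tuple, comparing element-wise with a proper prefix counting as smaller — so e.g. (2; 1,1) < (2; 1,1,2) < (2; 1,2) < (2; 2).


|primitive collections| = 14. Relations:

  {0,2}:  v_{0} + v_{2} = 0 ; sig = (2; —)
  {1,6}:  v_{1} + v_{6} = 0 ; sig = (2; —)
  {0,3}:  v_{0} + v_{3} = v_{6} + v_{7} ; sig = (2; 1,1)
  {0,6}:  v_{0} + v_{6} = v_{4} + v_{7} ; sig = (2; 1,1)
  {1,3}:  v_{1} + v_{3} = v_{2} + v_{7} ; sig = (2; 1,1)
  {1,5}:  v_{1} + v_{5} = v_{3} + v_{7} ; sig = (2; 1,1)
  {4,5}:  v_{4} + v_{5} = 3·v_{6} + v_{7} ; sig = (2; 1,3)
  {2,5}:  v_{2} + v_{5} = 2·v_{3} ; sig = (2; 2)
  {3,4}:  v_{3} + v_{4} = 2·v_{6} ; sig = (2; 2)
  {0,5}:  v_{0} + v_{5} = 2·v_{6} + 2·v_{7} ; sig = (2; 2,2)
  {1,4,7}:  v_{1} + v_{4} + v_{7} = v_{0} ; sig = (3; 1)
  {2,4,7}:  v_{2} + v_{4} + v_{7} = v_{6} ; sig = (3; 1)
  {2,6,7}:  v_{2} + v_{6} + v_{7} = v_{3} ; sig = (3; 1)
  {3,6,7}:  v_{3} + v_{6} + v_{7} = v_{5} ; sig = (3; 1)

so the primitive-relation signature multiset is
    |P|=2: 10 collections, coeffs (), (), (1,1), (1,1), (1,1), (1,1), (1,3), (2), (2), (2,2)
    |P|=3: 4 collections, coeffs (1), (1), (1), (1)


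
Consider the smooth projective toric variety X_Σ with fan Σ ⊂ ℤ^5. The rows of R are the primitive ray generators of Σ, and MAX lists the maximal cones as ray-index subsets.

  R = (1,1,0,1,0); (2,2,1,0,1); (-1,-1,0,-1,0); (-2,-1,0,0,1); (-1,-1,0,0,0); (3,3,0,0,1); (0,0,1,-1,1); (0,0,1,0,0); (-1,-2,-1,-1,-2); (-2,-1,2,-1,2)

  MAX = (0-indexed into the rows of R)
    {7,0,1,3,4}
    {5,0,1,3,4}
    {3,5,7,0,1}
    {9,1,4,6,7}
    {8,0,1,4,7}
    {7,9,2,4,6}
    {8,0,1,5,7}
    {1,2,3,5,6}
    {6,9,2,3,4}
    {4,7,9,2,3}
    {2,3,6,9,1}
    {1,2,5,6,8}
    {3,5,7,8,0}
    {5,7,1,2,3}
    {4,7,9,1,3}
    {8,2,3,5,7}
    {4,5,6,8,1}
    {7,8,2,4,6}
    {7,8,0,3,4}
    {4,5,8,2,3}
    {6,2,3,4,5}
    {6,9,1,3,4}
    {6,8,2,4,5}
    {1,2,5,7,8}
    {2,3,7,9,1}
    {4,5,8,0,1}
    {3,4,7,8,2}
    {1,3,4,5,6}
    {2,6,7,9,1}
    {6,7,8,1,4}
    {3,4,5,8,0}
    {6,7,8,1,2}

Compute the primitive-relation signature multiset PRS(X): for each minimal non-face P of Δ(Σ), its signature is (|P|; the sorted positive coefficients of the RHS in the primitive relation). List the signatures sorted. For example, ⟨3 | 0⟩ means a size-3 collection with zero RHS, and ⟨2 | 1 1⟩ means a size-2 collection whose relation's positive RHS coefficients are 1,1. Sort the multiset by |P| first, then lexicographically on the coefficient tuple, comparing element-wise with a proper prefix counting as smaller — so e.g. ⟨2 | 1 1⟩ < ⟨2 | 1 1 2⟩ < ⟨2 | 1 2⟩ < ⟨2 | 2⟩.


The 11 primitive collections of Σ (r=10, n=5):

  • {0,2}:  v_{0} + v_{2} = 0  so sig = ⟨2 | 0⟩
  • {0,6}:  v_{0} + v_{6} = v_{1} + v_{4}  so sig = ⟨2 | 1 1⟩
  • {0,9}:  v_{0} + v_{9} = v_{1} + v_{3} + v_{4} + v_{7}  so sig = ⟨2 | 1 1 1 1⟩
  • {5,9}:  v_{5} + v_{9} = 2·v_{1} + v_{2} + v_{3}  so sig = ⟨2 | 1 1 2⟩
  • {8,9}:  v_{8} + v_{9} = 2·v_{2} + v_{4} + v_{7}  so sig = ⟨2 | 1 1 2⟩
  • {1,2,4}:  v_{1} + v_{2} + v_{4} = v_{6}  so sig = ⟨3 | 1⟩
  • {1,3,8}:  v_{1} + v_{3} + v_{8} = v_{2}  so sig = ⟨3 | 1⟩
  • {3,6,7}:  v_{3} + v_{6} + v_{7} = v_{9}  so sig = ⟨3 | 1⟩
  • {4,5,7}:  v_{4} + v_{5} + v_{7} = v_{1}  so sig = ⟨3 | 1⟩
  • {3,6,8}:  v_{3} + v_{6} + v_{8} = 2·v_{2} + v_{4}  so sig = ⟨3 | 1 2⟩
  • {5,6,7}:  v_{5} + v_{6} + v_{7} = 2·v_{1} + v_{2}  so sig = ⟨3 | 1 2⟩

so the primitive-relation signature multiset is
    |P|=2: 5 collections, coeffs (), (1,1), (1,1,1,1), (1,1,2), (1,1,2)
    |P|=3: 6 collections, coeffs (1), (1), (1), (1), (1,2), (1,2)


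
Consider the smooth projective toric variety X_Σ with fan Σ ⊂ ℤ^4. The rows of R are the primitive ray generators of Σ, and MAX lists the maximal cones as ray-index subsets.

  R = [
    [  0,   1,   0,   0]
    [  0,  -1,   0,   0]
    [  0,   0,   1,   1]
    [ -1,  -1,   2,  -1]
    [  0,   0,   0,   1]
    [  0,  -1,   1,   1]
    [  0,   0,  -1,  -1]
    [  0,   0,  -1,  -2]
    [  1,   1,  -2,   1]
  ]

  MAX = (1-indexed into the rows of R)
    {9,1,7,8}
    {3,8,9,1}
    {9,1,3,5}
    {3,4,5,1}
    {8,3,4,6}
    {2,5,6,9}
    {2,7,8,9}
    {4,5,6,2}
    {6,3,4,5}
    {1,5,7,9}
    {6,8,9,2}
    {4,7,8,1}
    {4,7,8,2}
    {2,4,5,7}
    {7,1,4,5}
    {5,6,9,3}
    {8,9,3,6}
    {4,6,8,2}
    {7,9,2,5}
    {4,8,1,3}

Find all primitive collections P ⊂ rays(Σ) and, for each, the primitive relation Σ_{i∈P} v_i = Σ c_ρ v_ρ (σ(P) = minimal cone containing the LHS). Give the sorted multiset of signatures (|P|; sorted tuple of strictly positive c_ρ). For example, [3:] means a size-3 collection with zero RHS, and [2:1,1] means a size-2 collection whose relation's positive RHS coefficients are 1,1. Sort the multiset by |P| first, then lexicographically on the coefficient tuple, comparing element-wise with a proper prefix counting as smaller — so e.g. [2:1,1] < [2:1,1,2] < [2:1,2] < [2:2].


|primitive collections| = 7. Relations:

  {1,2}:  v_{1} + v_{2} = 0 ; sig = [2:]
  {3,7}:  v_{3} + v_{7} = 0 ; sig = [2:]
  {4,9}:  v_{4} + v_{9} = 0 ; sig = [2:]
  {1,6}:  v_{1} + v_{6} = v_{3} ; sig = [2:1]
  {2,3}:  v_{2} + v_{3} = v_{6} ; sig = [2:1]
  {5,8}:  v_{5} + v_{8} = v_{7} ; sig = [2:1]
  {6,7}:  v_{6} + v_{7} = v_{2} ; sig = [2:1]

Signatures (|P|; sorted positive RHS coefficients), sorted:
    [2:]
    [2:]
    [2:]
    [2:1]
    [2:1]
    [2:1]
    [2:1]


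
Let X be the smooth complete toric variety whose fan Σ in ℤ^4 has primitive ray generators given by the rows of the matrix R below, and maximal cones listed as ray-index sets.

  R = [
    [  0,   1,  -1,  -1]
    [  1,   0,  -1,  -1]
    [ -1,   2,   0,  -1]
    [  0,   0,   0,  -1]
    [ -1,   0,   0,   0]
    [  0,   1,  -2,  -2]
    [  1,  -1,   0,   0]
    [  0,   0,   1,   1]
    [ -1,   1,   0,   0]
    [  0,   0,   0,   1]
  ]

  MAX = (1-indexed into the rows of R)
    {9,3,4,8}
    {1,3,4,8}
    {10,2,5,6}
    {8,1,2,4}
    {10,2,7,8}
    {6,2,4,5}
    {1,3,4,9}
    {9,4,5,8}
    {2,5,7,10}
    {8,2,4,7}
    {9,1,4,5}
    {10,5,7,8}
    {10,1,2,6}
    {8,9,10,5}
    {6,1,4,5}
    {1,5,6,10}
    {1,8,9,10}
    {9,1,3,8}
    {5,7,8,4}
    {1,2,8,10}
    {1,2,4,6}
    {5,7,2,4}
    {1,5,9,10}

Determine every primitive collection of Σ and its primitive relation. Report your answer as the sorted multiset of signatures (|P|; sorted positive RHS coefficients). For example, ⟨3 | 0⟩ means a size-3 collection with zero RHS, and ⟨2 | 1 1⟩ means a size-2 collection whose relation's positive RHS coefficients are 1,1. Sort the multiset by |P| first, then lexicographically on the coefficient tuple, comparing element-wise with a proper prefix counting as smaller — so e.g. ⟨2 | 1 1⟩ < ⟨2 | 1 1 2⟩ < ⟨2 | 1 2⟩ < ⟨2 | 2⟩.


Minimal non-faces — 16 found among 10 rays, 23 max cones:

  {4,10}:  v_{4} + v_{10} = 0  ⟹  sig = ⟨2 | 0⟩
  {7,9}:  v_{7} + v_{9} = 0  ⟹  sig = ⟨2 | 0⟩
  {1,7}:  v_{1} + v_{7} = v_{2}  ⟹  sig = ⟨2 | 1⟩
  {2,9}:  v_{2} + v_{9} = v_{1}  ⟹  sig = ⟨2 | 1⟩
  {6,8}:  v_{6} + v_{8} = v_{1}  ⟹  sig = ⟨2 | 1⟩
  {3,7}:  v_{3} + v_{7} = v_{1} + v_{4} + v_{8}  ⟹  sig = ⟨2 | 1 1 1⟩
  {3,10}:  v_{3} + v_{10} = v_{1} + v_{8} + v_{9}  ⟹  sig = ⟨2 | 1 1 1⟩
  {2,3}:  v_{2} + v_{3} = 2·v_{1} + v_{4} + v_{8}  ⟹  sig = ⟨2 | 1 1 2⟩
  {3,6}:  v_{3} + v_{6} = 2·v_{1} + v_{4} + v_{9}  ⟹  sig = ⟨2 | 1 1 2⟩
  {3,5}:  v_{3} + v_{5} = v_{4} + 2·v_{9}  ⟹  sig = ⟨2 | 1 2⟩
  {6,7}:  v_{6} + v_{7} = 2·v_{2} + v_{5}  ⟹  sig = ⟨2 | 1 2⟩
  {6,9}:  v_{6} + v_{9} = 2·v_{1} + v_{5}  ⟹  sig = ⟨2 | 1 2⟩
  {2,5,8}:  v_{2} + v_{5} + v_{8} = 0  ⟹  sig = ⟨3 | 0⟩
  {1,2,5}:  v_{1} + v_{2} + v_{5} = v_{6}  ⟹  sig = ⟨3 | 1⟩
  {1,5,8}:  v_{1} + v_{5} + v_{8} = v_{9}  ⟹  sig = ⟨3 | 1⟩
  {1,4,8,9}:  v_{1} + v_{4} + v_{8} + v_{9} = v_{3}  ⟹  sig = ⟨4 | 1⟩

so the primitive-relation signature multiset is
    ⟨2 | 0⟩
    ⟨2 | 0⟩
    ⟨2 | 1⟩
    ⟨2 | 1⟩
    ⟨2 | 1⟩
    ⟨2 | 1 1 1⟩
    ⟨2 | 1 1 1⟩
    ⟨2 | 1 1 2⟩
    ⟨2 | 1 1 2⟩
    ⟨2 | 1 2⟩
    ⟨2 | 1 2⟩
    ⟨2 | 1 2⟩
    ⟨3 | 0⟩
    ⟨3 | 1⟩
    ⟨3 | 1⟩
    ⟨4 | 1⟩


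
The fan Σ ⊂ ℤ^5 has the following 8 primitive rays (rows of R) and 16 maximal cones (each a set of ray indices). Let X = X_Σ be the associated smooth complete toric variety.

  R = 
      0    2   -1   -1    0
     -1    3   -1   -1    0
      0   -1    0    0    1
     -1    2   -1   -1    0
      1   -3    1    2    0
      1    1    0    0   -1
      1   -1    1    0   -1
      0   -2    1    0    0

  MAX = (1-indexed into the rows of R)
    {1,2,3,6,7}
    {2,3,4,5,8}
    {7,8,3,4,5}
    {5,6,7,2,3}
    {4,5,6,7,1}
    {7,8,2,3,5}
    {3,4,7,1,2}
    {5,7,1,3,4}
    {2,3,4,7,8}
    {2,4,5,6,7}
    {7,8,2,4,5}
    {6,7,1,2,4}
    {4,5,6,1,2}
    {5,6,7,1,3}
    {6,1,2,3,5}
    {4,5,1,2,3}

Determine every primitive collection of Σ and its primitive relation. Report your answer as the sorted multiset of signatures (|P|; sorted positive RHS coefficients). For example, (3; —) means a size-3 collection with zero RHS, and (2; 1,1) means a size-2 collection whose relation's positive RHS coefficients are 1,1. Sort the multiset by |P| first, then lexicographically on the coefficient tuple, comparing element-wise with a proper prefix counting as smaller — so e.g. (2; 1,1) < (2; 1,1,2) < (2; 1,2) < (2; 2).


Σ has 5 primitive collections:

  • {6,8}:  v_{6} + v_{8} = v_{7} ; sig = (2; 1)
  • {1,8}:  v_{1} + v_{8} = v_{3} + v_{4} + v_{7} ; sig = (2; 1,1,1)
  • {3,4,6}:  v_{3} + v_{4} + v_{6} = v_{1} ; sig = (3; 1)
  • {1,2,5,7}:  v_{1} + v_{2} + v_{5} + v_{7} = v_{6} ; sig = (4; 1)
  • {2,3,4,5,7}:  v_{2} + v_{3} + v_{4} + v_{5} + v_{7} = 0 ; sig = (5; —)

Sorted signature multiset PRS(X):
{ (2; 1),  (2; 1,1,1),  (3; 1),  (4; 1),  (5; —) }


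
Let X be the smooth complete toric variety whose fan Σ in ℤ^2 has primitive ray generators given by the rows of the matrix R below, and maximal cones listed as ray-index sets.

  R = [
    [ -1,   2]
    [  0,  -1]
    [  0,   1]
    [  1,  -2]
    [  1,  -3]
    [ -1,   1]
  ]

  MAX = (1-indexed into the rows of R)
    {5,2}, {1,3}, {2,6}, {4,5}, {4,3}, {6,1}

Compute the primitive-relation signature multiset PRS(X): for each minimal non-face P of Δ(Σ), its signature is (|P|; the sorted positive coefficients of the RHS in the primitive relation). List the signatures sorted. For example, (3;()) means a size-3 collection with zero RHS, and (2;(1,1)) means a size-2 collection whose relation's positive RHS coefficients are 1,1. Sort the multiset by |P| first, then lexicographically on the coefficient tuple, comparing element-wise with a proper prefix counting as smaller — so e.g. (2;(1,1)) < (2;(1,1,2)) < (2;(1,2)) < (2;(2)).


Minimal non-faces — 9 found among 6 rays, 6 max cones:

  P = {1,4}:  v_{1} + v_{4} = 0  →  sig = (2;())
  P = {2,3}:  v_{2} + v_{3} = 0  →  sig = (2;())
  P = {1,2}:  v_{1} + v_{2} = v_{6}  →  sig = (2;(1))
  P = {1,5}:  v_{1} + v_{5} = v_{2}  →  sig = (2;(1))
  P = {2,4}:  v_{2} + v_{4} = v_{5}  →  sig = (2;(1))
  P = {3,5}:  v_{3} + v_{5} = v_{4}  →  sig = (2;(1))
  P = {3,6}:  v_{3} + v_{6} = v_{1}  →  sig = (2;(1))
  P = {4,6}:  v_{4} + v_{6} = v_{2}  →  sig = (2;(1))
  P = {5,6}:  v_{5} + v_{6} = 2·v_{2}  →  sig = (2;(2))

Sorted signature multiset PRS(X):
[(2;()), (2;()), (2;(1)), (2;(1)), (2;(1)), (2;(1)), (2;(1)), (2;(1)), (2;(2))]
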